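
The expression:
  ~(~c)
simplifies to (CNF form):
c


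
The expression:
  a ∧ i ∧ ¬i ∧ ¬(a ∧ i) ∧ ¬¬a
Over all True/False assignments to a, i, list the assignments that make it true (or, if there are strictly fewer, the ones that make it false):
is never true.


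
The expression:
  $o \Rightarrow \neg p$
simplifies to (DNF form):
$\neg o \vee \neg p$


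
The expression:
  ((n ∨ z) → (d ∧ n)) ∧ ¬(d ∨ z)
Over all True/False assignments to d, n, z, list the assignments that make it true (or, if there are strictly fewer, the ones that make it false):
is true only for:
  d=False, n=False, z=False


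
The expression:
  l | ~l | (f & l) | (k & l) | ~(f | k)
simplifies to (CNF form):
True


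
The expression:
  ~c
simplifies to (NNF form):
~c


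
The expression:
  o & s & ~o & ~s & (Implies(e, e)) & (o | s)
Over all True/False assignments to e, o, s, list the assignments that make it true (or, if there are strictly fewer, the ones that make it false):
is never true.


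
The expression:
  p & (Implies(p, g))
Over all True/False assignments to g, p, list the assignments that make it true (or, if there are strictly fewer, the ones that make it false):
is true only for:
  g=True, p=True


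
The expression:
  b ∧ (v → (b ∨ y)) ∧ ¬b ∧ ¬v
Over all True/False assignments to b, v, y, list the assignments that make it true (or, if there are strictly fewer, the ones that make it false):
is never true.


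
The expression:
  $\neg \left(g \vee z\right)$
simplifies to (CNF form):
$\neg g \wedge \neg z$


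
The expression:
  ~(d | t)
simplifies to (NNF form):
~d & ~t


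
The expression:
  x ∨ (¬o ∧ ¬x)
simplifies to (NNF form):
x ∨ ¬o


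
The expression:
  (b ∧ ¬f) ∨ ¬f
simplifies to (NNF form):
¬f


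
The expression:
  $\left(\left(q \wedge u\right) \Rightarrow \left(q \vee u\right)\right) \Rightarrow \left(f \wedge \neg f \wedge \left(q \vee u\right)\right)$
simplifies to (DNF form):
$\text{False}$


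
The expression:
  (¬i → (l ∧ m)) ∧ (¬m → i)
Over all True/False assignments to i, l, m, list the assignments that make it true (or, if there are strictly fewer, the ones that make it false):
is false only for:
  i=False, l=False, m=False;
  i=False, l=False, m=True;
  i=False, l=True, m=False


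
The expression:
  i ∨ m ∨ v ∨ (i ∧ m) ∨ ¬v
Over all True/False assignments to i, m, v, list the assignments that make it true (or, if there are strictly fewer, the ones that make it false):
is always true.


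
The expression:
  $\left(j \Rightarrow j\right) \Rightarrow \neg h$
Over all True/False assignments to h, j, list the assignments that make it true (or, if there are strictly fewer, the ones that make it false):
is true only for:
  h=False, j=False;
  h=False, j=True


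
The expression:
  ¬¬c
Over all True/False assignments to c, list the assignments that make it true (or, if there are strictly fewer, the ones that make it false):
is true only for:
  c=True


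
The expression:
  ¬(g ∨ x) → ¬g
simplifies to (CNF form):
True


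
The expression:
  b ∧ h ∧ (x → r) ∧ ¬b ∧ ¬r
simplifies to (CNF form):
False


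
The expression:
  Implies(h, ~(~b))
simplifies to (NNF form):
b | ~h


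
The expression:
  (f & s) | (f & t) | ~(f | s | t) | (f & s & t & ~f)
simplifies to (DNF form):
(f & s) | (f & t) | (~f & ~s & ~t)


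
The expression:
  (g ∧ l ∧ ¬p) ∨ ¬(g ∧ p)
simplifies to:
¬g ∨ ¬p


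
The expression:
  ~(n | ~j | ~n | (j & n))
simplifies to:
False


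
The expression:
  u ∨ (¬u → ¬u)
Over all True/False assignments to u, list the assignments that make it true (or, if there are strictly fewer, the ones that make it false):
is always true.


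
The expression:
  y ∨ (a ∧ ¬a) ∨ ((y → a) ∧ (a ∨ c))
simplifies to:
a ∨ c ∨ y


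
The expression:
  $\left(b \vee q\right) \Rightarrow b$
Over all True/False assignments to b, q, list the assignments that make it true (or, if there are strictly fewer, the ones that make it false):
is false only for:
  b=False, q=True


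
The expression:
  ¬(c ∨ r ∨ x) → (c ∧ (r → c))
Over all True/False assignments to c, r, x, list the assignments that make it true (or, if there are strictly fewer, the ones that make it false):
is false only for:
  c=False, r=False, x=False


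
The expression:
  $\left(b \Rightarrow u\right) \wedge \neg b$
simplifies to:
$\neg b$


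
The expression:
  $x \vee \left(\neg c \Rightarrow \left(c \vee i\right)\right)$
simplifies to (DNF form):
$c \vee i \vee x$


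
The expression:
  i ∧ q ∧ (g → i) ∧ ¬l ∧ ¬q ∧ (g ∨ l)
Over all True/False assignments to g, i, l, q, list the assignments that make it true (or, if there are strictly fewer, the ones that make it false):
is never true.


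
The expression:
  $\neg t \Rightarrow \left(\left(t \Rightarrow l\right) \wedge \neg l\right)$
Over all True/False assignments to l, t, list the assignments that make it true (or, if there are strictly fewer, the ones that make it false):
is false only for:
  l=True, t=False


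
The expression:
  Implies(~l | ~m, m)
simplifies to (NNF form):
m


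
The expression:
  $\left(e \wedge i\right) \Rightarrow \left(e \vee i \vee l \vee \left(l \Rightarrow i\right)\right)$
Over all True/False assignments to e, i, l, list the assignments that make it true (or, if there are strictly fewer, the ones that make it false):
is always true.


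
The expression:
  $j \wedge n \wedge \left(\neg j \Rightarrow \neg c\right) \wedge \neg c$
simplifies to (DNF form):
$j \wedge n \wedge \neg c$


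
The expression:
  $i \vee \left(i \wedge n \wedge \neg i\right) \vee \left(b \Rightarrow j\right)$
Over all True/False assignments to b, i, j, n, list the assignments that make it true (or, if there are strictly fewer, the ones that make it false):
is false only for:
  b=True, i=False, j=False, n=False;
  b=True, i=False, j=False, n=True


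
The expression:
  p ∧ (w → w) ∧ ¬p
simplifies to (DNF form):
False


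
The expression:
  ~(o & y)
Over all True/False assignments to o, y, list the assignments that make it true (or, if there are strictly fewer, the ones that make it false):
is false only for:
  o=True, y=True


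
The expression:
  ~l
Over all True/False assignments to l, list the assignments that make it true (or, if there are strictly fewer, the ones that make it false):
is true only for:
  l=False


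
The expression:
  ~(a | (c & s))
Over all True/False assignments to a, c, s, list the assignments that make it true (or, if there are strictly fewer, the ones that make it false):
is true only for:
  a=False, c=False, s=False;
  a=False, c=False, s=True;
  a=False, c=True, s=False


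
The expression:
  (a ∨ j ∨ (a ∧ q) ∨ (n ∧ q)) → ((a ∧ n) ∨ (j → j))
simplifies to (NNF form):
True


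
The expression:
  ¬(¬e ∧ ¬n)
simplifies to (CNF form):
e ∨ n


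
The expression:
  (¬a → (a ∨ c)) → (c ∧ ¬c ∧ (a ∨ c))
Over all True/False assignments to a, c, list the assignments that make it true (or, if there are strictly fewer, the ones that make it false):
is true only for:
  a=False, c=False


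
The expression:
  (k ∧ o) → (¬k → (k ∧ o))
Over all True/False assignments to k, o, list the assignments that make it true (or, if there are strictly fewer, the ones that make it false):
is always true.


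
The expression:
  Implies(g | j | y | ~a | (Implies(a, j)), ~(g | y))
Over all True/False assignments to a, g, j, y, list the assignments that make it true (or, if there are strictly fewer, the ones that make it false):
is true only for:
  a=False, g=False, j=False, y=False;
  a=False, g=False, j=True, y=False;
  a=True, g=False, j=False, y=False;
  a=True, g=False, j=True, y=False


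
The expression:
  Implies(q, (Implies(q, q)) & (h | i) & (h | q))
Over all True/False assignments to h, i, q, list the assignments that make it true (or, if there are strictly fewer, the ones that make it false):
is false only for:
  h=False, i=False, q=True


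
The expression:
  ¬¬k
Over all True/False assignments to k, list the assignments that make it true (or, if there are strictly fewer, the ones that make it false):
is true only for:
  k=True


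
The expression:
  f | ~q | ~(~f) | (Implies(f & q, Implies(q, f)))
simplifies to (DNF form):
True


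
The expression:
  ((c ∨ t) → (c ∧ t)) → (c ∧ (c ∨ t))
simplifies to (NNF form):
c ∨ t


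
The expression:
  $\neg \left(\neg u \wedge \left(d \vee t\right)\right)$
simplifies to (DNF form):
$u \vee \left(\neg d \wedge \neg t\right)$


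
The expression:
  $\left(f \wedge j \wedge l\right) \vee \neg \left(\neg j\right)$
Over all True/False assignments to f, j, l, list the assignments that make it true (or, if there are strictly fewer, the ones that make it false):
is true only for:
  f=False, j=True, l=False;
  f=False, j=True, l=True;
  f=True, j=True, l=False;
  f=True, j=True, l=True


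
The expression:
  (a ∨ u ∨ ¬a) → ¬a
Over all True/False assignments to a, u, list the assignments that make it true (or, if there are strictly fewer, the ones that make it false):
is true only for:
  a=False, u=False;
  a=False, u=True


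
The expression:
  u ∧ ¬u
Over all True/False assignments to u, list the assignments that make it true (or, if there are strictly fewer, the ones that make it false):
is never true.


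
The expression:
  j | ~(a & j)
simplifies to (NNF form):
True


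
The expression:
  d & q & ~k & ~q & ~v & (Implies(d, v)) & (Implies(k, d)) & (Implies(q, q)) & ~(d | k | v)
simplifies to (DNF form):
False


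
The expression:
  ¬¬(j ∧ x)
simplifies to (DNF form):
j ∧ x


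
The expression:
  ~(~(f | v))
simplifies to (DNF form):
f | v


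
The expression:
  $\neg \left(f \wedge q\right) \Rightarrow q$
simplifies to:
$q$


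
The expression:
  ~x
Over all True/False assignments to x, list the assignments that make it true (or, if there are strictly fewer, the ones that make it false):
is true only for:
  x=False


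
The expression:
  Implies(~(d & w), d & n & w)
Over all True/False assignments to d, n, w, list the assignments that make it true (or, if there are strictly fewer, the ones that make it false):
is true only for:
  d=True, n=False, w=True;
  d=True, n=True, w=True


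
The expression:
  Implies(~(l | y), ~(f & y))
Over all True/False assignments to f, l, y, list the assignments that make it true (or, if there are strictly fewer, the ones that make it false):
is always true.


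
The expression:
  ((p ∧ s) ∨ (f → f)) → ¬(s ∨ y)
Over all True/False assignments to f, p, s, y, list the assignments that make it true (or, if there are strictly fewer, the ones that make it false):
is true only for:
  f=False, p=False, s=False, y=False;
  f=False, p=True, s=False, y=False;
  f=True, p=False, s=False, y=False;
  f=True, p=True, s=False, y=False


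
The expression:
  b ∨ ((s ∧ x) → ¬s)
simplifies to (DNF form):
b ∨ ¬s ∨ ¬x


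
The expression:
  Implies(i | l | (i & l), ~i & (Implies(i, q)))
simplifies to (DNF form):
~i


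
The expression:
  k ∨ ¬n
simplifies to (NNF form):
k ∨ ¬n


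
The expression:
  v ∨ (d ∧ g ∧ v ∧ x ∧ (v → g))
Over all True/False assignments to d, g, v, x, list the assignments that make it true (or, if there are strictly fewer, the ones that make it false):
is true only for:
  d=False, g=False, v=True, x=False;
  d=False, g=False, v=True, x=True;
  d=False, g=True, v=True, x=False;
  d=False, g=True, v=True, x=True;
  d=True, g=False, v=True, x=False;
  d=True, g=False, v=True, x=True;
  d=True, g=True, v=True, x=False;
  d=True, g=True, v=True, x=True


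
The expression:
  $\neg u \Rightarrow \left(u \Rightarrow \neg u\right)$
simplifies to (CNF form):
$\text{True}$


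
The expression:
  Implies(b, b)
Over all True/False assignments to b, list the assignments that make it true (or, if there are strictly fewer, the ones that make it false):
is always true.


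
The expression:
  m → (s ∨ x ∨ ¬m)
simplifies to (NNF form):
s ∨ x ∨ ¬m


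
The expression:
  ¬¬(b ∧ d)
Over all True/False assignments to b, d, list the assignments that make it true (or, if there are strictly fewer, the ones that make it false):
is true only for:
  b=True, d=True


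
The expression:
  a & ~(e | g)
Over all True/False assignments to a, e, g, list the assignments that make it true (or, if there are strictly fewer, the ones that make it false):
is true only for:
  a=True, e=False, g=False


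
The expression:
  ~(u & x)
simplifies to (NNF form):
~u | ~x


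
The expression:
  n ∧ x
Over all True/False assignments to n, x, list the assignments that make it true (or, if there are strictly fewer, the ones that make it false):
is true only for:
  n=True, x=True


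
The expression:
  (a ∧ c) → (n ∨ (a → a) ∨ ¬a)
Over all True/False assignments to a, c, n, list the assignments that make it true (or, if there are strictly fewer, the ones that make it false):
is always true.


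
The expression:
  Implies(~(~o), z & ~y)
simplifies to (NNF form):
~o | (z & ~y)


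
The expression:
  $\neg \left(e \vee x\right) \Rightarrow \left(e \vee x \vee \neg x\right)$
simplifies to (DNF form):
$\text{True}$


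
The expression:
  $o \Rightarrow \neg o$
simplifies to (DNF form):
$\neg o$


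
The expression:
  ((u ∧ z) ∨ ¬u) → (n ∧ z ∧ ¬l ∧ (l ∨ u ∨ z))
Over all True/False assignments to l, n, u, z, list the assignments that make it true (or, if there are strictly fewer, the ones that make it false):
is true only for:
  l=False, n=False, u=True, z=False;
  l=False, n=True, u=False, z=True;
  l=False, n=True, u=True, z=False;
  l=False, n=True, u=True, z=True;
  l=True, n=False, u=True, z=False;
  l=True, n=True, u=True, z=False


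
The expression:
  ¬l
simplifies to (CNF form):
¬l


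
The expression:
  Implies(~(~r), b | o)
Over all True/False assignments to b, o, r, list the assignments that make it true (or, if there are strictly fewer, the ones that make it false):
is false only for:
  b=False, o=False, r=True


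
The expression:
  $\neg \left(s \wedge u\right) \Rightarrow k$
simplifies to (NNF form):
$k \vee \left(s \wedge u\right)$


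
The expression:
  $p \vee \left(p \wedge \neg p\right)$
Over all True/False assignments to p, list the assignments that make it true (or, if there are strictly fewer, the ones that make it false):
is true only for:
  p=True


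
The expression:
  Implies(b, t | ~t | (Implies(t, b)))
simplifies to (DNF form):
True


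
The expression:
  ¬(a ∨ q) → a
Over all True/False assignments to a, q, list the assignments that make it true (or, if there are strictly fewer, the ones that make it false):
is false only for:
  a=False, q=False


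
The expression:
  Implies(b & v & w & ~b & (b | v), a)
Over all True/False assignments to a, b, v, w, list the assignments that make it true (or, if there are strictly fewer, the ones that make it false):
is always true.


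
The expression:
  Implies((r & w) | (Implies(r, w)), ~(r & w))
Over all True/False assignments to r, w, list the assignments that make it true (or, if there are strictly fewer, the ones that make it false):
is false only for:
  r=True, w=True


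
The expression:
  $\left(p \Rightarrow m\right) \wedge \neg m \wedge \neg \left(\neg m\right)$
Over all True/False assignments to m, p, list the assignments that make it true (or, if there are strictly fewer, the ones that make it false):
is never true.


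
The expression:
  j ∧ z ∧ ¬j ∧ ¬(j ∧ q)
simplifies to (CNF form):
False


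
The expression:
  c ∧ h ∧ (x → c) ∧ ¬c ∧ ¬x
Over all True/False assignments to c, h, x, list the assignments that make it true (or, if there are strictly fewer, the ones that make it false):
is never true.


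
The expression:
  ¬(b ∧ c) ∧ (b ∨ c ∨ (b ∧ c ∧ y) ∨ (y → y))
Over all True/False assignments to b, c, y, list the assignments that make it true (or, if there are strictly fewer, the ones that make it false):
is false only for:
  b=True, c=True, y=False;
  b=True, c=True, y=True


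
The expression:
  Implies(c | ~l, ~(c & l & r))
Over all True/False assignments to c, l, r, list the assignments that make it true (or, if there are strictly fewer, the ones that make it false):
is false only for:
  c=True, l=True, r=True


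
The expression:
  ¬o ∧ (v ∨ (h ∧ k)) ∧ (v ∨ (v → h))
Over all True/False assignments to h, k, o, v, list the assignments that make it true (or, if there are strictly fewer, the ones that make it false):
is true only for:
  h=False, k=False, o=False, v=True;
  h=False, k=True, o=False, v=True;
  h=True, k=False, o=False, v=True;
  h=True, k=True, o=False, v=False;
  h=True, k=True, o=False, v=True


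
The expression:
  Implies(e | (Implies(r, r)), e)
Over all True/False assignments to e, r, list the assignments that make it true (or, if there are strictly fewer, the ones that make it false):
is true only for:
  e=True, r=False;
  e=True, r=True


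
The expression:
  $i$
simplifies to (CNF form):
$i$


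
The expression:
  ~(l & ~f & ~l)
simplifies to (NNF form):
True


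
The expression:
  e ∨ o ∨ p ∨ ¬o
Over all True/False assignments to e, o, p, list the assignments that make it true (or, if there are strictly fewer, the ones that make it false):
is always true.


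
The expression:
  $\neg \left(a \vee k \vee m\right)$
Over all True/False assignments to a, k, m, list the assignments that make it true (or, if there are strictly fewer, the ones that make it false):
is true only for:
  a=False, k=False, m=False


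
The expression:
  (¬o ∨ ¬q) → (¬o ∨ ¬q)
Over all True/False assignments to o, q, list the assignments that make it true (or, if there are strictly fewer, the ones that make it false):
is always true.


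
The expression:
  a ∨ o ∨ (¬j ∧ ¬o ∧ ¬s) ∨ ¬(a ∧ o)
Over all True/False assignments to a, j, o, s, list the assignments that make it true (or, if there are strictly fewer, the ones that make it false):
is always true.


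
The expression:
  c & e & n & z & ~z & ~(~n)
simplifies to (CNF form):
False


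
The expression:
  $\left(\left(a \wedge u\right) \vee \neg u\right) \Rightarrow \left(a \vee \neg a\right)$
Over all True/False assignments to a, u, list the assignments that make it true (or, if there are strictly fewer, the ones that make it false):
is always true.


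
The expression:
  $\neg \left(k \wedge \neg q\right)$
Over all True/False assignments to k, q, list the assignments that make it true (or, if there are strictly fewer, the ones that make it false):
is false only for:
  k=True, q=False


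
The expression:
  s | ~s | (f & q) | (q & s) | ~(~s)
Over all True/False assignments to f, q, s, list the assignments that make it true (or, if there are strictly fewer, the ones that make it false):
is always true.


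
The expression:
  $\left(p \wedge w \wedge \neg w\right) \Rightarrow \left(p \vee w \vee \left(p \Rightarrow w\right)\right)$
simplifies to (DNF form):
$\text{True}$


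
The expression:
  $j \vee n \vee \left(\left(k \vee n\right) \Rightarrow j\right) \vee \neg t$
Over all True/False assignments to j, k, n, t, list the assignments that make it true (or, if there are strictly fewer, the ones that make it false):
is false only for:
  j=False, k=True, n=False, t=True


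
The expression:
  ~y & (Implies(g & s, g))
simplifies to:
~y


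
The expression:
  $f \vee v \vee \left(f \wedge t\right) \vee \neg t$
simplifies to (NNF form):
$f \vee v \vee \neg t$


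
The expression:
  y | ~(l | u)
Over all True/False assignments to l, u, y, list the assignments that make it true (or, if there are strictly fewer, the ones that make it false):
is false only for:
  l=False, u=True, y=False;
  l=True, u=False, y=False;
  l=True, u=True, y=False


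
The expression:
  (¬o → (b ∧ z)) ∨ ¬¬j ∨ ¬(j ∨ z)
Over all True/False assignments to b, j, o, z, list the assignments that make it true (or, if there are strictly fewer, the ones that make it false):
is false only for:
  b=False, j=False, o=False, z=True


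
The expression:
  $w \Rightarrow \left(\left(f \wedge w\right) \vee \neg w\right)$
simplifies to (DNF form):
$f \vee \neg w$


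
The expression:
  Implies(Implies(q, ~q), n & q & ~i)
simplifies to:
q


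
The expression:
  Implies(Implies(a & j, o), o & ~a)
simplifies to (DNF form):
(o & ~a) | (a & j & ~o)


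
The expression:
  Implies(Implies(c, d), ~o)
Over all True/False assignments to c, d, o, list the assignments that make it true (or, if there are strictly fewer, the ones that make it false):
is false only for:
  c=False, d=False, o=True;
  c=False, d=True, o=True;
  c=True, d=True, o=True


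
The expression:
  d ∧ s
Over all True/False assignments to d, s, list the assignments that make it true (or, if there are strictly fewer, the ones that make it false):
is true only for:
  d=True, s=True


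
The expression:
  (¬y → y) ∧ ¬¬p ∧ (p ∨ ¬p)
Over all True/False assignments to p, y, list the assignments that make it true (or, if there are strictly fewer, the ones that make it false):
is true only for:
  p=True, y=True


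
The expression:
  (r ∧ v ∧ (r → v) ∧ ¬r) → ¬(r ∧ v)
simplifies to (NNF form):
True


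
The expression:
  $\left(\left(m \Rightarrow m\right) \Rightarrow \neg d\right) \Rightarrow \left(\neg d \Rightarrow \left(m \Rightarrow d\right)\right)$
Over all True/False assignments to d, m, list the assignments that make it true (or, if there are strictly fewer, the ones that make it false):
is false only for:
  d=False, m=True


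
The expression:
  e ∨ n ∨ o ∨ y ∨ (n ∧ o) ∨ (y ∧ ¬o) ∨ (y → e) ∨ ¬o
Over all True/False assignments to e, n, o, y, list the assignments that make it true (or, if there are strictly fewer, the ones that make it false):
is always true.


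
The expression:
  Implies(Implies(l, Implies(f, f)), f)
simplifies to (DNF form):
f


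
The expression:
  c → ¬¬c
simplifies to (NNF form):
True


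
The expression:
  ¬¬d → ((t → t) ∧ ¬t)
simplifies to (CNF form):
¬d ∨ ¬t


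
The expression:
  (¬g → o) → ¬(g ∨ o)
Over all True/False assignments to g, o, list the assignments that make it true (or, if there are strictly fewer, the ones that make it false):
is true only for:
  g=False, o=False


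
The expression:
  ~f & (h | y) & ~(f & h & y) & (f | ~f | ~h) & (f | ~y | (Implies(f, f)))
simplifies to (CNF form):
~f & (h | y)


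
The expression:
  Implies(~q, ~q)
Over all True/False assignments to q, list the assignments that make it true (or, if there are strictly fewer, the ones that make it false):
is always true.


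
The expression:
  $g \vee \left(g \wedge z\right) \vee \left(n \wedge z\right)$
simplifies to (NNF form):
$g \vee \left(n \wedge z\right)$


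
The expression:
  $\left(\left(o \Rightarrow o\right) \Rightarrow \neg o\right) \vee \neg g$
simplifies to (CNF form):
$\neg g \vee \neg o$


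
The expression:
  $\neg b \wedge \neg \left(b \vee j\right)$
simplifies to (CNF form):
$\neg b \wedge \neg j$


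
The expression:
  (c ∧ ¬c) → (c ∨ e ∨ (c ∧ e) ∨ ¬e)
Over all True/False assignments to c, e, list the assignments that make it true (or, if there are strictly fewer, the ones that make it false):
is always true.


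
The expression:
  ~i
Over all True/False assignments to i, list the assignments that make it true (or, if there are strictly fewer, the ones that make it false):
is true only for:
  i=False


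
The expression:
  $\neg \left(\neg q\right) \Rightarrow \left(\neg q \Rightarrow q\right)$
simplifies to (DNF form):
$\text{True}$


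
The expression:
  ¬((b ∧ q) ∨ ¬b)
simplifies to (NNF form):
b ∧ ¬q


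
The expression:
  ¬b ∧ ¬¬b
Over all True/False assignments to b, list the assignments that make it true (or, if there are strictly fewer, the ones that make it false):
is never true.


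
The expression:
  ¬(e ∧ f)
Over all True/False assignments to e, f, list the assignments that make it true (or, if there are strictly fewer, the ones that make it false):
is false only for:
  e=True, f=True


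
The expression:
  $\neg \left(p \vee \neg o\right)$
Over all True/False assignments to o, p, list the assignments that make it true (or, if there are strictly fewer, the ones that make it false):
is true only for:
  o=True, p=False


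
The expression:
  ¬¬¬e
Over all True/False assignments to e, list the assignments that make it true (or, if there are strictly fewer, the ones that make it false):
is true only for:
  e=False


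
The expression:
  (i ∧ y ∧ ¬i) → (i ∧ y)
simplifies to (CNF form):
True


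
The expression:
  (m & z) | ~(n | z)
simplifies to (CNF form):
(m | ~z) & (z | ~n)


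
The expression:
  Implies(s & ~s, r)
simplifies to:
True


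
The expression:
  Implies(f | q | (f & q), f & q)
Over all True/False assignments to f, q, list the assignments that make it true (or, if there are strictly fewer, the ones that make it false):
is true only for:
  f=False, q=False;
  f=True, q=True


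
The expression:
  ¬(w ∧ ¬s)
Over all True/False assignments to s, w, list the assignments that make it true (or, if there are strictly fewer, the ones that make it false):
is false only for:
  s=False, w=True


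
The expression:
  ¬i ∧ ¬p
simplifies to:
¬i ∧ ¬p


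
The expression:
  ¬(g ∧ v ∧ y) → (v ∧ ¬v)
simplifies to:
g ∧ v ∧ y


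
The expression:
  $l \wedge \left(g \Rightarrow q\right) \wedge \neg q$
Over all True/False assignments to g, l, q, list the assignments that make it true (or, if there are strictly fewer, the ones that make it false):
is true only for:
  g=False, l=True, q=False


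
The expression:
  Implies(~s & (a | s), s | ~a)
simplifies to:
s | ~a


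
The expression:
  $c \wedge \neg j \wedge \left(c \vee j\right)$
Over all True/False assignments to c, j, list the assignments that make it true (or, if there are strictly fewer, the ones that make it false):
is true only for:
  c=True, j=False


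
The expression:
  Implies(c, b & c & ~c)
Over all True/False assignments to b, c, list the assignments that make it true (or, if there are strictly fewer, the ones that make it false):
is true only for:
  b=False, c=False;
  b=True, c=False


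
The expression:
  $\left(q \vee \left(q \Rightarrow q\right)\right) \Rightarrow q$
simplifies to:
$q$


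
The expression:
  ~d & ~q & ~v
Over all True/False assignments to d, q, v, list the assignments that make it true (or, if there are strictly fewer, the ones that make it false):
is true only for:
  d=False, q=False, v=False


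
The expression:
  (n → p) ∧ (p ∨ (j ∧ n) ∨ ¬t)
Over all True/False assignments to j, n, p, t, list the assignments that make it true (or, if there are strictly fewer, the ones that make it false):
is false only for:
  j=False, n=False, p=False, t=True;
  j=False, n=True, p=False, t=False;
  j=False, n=True, p=False, t=True;
  j=True, n=False, p=False, t=True;
  j=True, n=True, p=False, t=False;
  j=True, n=True, p=False, t=True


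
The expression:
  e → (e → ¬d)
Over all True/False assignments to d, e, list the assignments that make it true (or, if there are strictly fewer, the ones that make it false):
is false only for:
  d=True, e=True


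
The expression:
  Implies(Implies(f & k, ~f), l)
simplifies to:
l | (f & k)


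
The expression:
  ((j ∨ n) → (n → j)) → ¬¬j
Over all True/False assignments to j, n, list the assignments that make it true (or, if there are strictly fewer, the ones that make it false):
is false only for:
  j=False, n=False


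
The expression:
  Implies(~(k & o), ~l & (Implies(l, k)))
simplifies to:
~l | (k & o)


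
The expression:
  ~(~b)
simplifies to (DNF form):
b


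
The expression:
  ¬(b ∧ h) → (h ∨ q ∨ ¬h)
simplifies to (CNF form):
True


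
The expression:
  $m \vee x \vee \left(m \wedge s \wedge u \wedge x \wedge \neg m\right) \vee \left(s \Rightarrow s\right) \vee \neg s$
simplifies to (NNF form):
$\text{True}$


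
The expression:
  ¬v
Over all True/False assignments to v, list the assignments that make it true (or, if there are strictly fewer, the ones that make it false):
is true only for:
  v=False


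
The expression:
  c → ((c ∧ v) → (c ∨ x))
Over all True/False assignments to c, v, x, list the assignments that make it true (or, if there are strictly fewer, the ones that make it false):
is always true.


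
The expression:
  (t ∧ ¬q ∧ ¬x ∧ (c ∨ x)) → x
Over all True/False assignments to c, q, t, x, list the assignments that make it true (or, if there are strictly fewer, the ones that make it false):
is false only for:
  c=True, q=False, t=True, x=False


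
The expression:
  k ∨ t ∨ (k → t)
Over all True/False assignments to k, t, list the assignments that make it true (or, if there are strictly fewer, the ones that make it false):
is always true.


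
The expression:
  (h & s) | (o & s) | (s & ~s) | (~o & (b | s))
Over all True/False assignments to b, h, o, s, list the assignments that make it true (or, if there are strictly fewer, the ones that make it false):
is false only for:
  b=False, h=False, o=False, s=False;
  b=False, h=False, o=True, s=False;
  b=False, h=True, o=False, s=False;
  b=False, h=True, o=True, s=False;
  b=True, h=False, o=True, s=False;
  b=True, h=True, o=True, s=False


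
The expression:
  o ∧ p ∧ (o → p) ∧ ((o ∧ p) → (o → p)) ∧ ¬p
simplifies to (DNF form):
False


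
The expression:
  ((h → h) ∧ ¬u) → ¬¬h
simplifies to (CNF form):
h ∨ u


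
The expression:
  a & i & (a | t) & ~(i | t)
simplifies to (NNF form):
False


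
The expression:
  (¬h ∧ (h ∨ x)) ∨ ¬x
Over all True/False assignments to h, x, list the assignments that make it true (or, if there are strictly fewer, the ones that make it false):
is false only for:
  h=True, x=True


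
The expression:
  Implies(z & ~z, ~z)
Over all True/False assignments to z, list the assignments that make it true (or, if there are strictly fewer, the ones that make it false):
is always true.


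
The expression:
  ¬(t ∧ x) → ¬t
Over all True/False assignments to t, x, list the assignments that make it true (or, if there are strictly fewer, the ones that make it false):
is false only for:
  t=True, x=False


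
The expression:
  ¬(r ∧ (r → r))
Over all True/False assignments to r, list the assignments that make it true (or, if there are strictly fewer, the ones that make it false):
is true only for:
  r=False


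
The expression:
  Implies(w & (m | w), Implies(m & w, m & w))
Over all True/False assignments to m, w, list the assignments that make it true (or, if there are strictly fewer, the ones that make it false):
is always true.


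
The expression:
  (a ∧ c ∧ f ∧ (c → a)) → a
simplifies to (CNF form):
True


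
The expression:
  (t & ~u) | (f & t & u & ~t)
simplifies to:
t & ~u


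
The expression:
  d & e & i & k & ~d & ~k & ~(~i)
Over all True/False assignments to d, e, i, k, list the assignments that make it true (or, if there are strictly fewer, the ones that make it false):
is never true.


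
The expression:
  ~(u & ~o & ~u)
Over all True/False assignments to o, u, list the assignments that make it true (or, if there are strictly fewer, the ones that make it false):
is always true.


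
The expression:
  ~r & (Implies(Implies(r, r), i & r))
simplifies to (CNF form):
False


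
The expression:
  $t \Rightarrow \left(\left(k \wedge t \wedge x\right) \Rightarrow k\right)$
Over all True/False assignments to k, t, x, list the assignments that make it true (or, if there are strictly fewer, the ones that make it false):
is always true.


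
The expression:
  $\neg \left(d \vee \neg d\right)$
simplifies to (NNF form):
$\text{False}$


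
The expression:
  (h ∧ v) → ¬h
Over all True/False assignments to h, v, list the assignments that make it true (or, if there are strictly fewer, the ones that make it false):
is false only for:
  h=True, v=True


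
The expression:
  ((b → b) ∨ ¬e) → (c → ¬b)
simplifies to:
¬b ∨ ¬c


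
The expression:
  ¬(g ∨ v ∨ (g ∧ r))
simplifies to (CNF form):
¬g ∧ ¬v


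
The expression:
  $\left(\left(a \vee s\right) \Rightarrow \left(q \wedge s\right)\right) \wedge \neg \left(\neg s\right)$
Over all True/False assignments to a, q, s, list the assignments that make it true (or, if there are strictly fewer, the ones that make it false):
is true only for:
  a=False, q=True, s=True;
  a=True, q=True, s=True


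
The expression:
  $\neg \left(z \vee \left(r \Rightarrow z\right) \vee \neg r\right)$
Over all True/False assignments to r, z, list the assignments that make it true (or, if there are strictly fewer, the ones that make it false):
is true only for:
  r=True, z=False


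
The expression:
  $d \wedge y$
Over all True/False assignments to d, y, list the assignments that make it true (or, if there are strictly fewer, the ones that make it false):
is true only for:
  d=True, y=True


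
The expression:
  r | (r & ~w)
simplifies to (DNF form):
r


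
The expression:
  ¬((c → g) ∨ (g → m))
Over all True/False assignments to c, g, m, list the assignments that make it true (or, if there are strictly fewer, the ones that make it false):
is never true.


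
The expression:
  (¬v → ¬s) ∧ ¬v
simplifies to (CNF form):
¬s ∧ ¬v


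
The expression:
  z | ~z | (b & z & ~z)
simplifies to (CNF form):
True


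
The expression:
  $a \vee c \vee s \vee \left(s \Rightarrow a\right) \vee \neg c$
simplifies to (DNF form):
$\text{True}$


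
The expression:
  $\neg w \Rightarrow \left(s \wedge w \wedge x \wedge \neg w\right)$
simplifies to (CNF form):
$w$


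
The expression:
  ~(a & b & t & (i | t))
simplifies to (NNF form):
~a | ~b | ~t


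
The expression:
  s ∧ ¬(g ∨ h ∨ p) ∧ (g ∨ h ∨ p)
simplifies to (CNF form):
False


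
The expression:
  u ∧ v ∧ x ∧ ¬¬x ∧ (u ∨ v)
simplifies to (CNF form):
u ∧ v ∧ x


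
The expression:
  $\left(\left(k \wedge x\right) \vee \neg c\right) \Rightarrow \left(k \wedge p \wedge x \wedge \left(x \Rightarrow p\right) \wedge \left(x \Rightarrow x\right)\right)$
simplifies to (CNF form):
$\left(c \vee k\right) \wedge \left(c \vee x\right) \wedge \left(p \vee \neg k \vee \neg x\right)$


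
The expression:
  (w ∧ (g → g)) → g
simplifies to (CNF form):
g ∨ ¬w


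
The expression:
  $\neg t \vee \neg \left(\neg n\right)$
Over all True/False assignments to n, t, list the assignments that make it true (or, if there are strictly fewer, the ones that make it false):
is false only for:
  n=False, t=True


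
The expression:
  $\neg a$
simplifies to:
$\neg a$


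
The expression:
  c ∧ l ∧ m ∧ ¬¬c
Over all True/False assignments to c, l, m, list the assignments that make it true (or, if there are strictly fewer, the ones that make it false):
is true only for:
  c=True, l=True, m=True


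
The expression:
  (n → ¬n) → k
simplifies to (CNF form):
k ∨ n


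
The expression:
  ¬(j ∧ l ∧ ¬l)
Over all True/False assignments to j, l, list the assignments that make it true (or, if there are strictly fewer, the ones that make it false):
is always true.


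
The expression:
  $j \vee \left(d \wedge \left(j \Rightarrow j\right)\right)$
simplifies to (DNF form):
$d \vee j$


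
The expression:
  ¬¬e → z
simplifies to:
z ∨ ¬e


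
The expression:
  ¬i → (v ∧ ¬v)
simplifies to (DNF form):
i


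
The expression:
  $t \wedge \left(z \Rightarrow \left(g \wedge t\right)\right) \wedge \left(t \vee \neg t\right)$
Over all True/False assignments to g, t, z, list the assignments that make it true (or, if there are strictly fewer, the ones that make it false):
is true only for:
  g=False, t=True, z=False;
  g=True, t=True, z=False;
  g=True, t=True, z=True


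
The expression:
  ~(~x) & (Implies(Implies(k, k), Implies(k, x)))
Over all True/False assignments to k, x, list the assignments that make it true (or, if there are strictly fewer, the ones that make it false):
is true only for:
  k=False, x=True;
  k=True, x=True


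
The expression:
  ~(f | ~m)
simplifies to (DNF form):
m & ~f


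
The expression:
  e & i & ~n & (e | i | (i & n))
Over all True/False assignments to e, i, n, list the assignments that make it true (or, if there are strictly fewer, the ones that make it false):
is true only for:
  e=True, i=True, n=False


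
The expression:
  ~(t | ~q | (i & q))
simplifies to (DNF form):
q & ~i & ~t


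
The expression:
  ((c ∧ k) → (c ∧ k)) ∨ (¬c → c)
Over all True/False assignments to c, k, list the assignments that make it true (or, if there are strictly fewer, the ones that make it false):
is always true.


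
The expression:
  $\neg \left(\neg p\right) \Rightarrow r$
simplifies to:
$r \vee \neg p$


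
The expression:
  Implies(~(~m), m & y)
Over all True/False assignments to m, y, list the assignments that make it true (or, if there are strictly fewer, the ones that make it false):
is false only for:
  m=True, y=False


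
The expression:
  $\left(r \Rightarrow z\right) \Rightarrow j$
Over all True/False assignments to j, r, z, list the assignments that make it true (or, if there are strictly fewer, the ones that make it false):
is false only for:
  j=False, r=False, z=False;
  j=False, r=False, z=True;
  j=False, r=True, z=True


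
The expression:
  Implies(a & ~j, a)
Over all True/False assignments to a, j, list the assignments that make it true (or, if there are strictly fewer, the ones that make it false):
is always true.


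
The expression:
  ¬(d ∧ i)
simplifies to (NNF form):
¬d ∨ ¬i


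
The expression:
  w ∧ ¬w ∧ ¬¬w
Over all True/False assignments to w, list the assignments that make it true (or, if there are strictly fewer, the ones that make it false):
is never true.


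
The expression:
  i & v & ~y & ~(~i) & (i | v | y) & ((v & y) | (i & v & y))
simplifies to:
False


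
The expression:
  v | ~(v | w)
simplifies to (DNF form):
v | ~w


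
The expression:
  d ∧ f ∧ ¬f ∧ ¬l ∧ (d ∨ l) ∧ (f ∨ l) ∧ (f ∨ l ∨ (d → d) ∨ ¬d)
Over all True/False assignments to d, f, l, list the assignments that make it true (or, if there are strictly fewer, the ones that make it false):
is never true.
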